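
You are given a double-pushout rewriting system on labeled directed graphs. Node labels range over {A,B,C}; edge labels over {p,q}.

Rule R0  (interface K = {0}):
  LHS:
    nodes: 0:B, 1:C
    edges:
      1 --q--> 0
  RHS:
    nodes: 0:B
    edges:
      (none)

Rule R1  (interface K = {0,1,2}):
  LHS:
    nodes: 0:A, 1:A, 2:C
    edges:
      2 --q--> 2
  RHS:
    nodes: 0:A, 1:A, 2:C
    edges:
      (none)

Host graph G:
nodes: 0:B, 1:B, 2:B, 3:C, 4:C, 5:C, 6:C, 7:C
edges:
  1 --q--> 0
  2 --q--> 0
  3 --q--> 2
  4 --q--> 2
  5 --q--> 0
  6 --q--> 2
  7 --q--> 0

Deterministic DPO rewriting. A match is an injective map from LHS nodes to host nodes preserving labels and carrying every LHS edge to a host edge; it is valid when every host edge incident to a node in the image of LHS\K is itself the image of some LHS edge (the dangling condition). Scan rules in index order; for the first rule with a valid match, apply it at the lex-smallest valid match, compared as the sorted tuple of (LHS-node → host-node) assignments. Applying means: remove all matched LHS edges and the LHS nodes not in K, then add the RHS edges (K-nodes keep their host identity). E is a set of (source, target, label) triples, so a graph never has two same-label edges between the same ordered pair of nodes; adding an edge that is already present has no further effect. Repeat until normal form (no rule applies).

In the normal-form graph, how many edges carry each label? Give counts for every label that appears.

start.  V:8 E:7  edges: 1-q->0 2-q->0 3-q->2 4-q->2 5-q->0 6-q->2 7-q->0
1. fire R0 via {0↦0, 1↦5}  →  V:7 E:6  edges: 1-q->0 2-q->0 3-q->2 4-q->2 6-q->2 7-q->0
2. fire R0 via {0↦0, 1↦7}  →  V:6 E:5  edges: 1-q->0 2-q->0 3-q->2 4-q->2 6-q->2
3. fire R0 via {0↦2, 1↦3}  →  V:5 E:4  edges: 1-q->0 2-q->0 4-q->2 6-q->2
4. fire R0 via {0↦2, 1↦4}  →  V:4 E:3  edges: 1-q->0 2-q->0 6-q->2
5. fire R0 via {0↦2, 1↦6}  →  V:3 E:2  edges: 1-q->0 2-q->0
halt: no rule applies after step 5
NF edges: [(1, 0, 'q'), (2, 0, 'q')]

Answer: q:2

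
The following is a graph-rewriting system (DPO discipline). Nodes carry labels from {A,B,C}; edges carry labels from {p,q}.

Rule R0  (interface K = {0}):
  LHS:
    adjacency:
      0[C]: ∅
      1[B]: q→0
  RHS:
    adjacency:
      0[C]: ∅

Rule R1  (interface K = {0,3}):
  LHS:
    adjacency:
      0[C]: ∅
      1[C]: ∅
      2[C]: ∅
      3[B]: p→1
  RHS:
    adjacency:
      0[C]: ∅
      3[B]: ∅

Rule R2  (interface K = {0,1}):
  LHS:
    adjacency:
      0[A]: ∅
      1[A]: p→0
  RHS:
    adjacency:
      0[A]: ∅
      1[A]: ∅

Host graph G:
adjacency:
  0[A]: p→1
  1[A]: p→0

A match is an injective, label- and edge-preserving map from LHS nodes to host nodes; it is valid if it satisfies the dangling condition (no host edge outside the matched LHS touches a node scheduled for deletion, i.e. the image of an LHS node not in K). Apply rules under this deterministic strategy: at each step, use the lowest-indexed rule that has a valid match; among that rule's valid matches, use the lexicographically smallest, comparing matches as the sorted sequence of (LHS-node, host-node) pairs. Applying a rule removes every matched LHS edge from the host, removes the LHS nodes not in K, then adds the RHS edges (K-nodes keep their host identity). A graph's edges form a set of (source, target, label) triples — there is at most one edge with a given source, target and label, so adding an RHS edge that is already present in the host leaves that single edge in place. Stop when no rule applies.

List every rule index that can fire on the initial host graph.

Answer: [R2]

Derivation:
R0: no valid match — LHS pattern not found
R1: no valid match — LHS pattern not found
R2: 2 valid matches — {0↦0, 1↦1}, {0↦1, 1↦0}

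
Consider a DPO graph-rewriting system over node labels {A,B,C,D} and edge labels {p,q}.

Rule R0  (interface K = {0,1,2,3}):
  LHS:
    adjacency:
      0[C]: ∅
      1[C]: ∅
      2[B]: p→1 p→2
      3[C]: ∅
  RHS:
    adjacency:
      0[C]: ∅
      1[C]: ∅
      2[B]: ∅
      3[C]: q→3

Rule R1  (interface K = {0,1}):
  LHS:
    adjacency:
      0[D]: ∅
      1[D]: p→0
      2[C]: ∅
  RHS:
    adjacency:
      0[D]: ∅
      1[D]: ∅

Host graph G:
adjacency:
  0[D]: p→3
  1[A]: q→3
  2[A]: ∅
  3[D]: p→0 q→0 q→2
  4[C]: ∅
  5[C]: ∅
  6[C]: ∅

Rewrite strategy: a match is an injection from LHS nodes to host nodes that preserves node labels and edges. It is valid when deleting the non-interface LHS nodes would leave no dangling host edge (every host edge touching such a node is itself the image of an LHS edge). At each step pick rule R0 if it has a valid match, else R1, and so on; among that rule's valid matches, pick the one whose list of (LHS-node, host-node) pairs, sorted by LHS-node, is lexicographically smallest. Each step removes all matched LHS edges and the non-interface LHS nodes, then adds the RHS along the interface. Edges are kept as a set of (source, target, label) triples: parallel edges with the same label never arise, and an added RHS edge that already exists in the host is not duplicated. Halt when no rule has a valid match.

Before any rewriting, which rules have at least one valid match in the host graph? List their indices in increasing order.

Answer: [R1]

Steps:
R0: no valid match — LHS pattern not found
R1: 6 valid matches — {0↦0, 1↦3, 2↦4}, {0↦0, 1↦3, 2↦5}, {0↦0, 1↦3, 2↦6} (+3 more)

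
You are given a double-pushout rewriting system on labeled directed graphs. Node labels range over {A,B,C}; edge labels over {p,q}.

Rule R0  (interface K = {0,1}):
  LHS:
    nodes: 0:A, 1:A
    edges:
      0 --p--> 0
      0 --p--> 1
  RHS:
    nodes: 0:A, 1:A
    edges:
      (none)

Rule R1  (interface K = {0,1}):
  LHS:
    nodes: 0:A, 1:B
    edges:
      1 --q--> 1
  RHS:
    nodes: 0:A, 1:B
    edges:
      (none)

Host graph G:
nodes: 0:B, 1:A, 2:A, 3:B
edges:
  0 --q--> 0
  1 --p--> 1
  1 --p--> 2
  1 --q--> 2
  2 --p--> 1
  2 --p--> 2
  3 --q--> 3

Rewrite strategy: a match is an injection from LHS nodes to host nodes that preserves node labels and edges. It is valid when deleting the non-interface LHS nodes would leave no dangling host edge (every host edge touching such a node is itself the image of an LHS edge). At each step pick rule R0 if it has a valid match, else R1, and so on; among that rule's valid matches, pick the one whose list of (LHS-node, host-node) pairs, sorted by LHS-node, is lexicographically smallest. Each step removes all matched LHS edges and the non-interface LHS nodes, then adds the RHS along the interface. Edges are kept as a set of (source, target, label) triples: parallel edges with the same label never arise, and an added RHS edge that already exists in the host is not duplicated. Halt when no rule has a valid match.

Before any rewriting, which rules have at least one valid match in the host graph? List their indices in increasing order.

Answer: [R0,R1]

Steps:
R0: 2 valid matches — {0↦1, 1↦2}, {0↦2, 1↦1}
R1: 4 valid matches — {0↦1, 1↦0}, {0↦1, 1↦3}, {0↦2, 1↦0} (+1 more)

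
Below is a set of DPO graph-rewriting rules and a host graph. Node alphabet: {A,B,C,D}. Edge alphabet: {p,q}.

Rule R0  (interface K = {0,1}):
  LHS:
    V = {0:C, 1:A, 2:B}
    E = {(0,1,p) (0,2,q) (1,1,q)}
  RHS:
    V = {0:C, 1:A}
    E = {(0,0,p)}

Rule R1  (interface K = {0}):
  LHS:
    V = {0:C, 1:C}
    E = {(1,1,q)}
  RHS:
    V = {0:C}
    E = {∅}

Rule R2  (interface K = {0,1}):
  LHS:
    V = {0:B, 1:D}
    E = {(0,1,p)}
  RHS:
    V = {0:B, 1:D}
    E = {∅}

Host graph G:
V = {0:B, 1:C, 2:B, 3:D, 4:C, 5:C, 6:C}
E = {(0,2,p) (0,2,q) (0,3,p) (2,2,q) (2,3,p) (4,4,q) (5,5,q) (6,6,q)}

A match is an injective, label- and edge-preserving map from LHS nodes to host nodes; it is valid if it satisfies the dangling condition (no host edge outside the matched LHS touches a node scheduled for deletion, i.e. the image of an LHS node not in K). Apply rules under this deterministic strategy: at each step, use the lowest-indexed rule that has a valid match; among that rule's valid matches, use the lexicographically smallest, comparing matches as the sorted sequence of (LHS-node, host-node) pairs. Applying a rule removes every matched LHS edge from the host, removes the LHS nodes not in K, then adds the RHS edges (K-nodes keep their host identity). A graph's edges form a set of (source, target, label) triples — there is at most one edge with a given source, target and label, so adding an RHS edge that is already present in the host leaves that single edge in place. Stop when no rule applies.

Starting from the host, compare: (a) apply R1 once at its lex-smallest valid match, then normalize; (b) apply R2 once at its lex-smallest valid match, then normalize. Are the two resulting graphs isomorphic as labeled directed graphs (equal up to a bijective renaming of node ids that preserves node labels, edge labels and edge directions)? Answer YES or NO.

Answer: YES

Rewrite trace:
branch R1-first: apply at {0↦1, 1↦4} → |E|=7, then 4 more step(s) → NF |V|=4 |E|=3 V={0:B, 1:C, 2:B, 3:D} E=0-p->2 0-q->2 2-q->2
branch R2-first: apply at {0↦0, 1↦3} → |E|=7, then 4 more step(s) → NF |V|=4 |E|=3 V={0:B, 1:C, 2:B, 3:D} E=0-p->2 0-q->2 2-q->2
graphs isomorphic (equal up to label-preserving node renaming)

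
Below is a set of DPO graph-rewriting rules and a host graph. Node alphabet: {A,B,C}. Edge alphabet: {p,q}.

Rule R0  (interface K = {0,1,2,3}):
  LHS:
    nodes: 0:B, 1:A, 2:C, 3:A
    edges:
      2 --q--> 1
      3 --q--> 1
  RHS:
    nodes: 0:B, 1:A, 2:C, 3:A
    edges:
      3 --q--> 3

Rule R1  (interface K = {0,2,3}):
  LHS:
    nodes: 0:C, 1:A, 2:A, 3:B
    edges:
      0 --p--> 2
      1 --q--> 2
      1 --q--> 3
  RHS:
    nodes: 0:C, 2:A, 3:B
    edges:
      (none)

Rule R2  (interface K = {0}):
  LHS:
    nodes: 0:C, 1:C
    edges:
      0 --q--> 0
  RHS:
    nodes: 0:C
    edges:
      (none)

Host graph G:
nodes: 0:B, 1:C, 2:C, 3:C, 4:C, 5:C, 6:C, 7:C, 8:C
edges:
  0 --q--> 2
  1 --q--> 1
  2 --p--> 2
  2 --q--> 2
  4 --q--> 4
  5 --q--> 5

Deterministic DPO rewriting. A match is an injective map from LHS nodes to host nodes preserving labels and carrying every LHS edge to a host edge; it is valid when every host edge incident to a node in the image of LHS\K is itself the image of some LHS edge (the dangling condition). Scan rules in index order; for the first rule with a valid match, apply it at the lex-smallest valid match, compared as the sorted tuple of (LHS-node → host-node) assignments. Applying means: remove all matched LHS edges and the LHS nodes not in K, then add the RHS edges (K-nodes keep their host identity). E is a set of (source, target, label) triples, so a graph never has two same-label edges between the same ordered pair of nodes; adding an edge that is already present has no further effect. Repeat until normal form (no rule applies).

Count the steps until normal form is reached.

start.  V:9 E:6  edges: 0-q->2 1-q->1 2-p->2 2-q->2 4-q->4 5-q->5
1. fire R2 via {0↦1, 1↦3}  →  V:8 E:5  edges: 0-q->2 2-p->2 2-q->2 4-q->4 5-q->5
2. fire R2 via {0↦2, 1↦1}  →  V:7 E:4  edges: 0-q->2 2-p->2 4-q->4 5-q->5
3. fire R2 via {0↦4, 1↦6}  →  V:6 E:3  edges: 0-q->2 2-p->2 5-q->5
4. fire R2 via {0↦5, 1↦4}  →  V:5 E:2  edges: 0-q->2 2-p->2
normal form: no rule applies after step 4

Answer: 4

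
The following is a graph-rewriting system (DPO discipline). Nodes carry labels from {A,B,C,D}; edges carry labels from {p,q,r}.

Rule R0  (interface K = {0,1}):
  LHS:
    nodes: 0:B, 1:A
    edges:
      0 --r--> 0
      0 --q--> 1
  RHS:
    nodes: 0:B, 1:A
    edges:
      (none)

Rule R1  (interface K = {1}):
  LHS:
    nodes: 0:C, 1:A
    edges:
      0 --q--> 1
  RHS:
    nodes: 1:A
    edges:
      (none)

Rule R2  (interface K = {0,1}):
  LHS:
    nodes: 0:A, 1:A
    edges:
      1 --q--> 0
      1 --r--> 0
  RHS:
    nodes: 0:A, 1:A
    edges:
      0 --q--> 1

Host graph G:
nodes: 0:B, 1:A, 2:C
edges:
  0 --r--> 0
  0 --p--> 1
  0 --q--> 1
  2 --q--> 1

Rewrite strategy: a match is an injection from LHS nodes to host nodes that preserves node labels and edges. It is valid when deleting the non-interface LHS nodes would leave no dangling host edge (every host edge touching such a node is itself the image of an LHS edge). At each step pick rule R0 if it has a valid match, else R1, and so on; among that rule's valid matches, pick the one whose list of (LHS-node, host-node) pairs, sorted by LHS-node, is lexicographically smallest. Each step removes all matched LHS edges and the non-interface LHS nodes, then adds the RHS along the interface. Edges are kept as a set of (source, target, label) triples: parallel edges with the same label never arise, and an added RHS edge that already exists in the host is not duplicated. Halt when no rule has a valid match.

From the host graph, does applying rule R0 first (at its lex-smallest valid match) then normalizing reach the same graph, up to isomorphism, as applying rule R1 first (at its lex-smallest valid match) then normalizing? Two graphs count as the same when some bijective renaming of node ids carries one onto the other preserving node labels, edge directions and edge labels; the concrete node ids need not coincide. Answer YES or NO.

Answer: YES

Steps:
branch R0-first: apply at {0↦0, 1↦1} → |E|=2, then 1 more step(s) → NF |V|=2 |E|=1 V={0:B, 1:A} E=0-p->1
branch R1-first: apply at {0↦2, 1↦1} → |E|=3, then 1 more step(s) → NF |V|=2 |E|=1 V={0:B, 1:A} E=0-p->1
graphs isomorphic (equal up to label-preserving node renaming)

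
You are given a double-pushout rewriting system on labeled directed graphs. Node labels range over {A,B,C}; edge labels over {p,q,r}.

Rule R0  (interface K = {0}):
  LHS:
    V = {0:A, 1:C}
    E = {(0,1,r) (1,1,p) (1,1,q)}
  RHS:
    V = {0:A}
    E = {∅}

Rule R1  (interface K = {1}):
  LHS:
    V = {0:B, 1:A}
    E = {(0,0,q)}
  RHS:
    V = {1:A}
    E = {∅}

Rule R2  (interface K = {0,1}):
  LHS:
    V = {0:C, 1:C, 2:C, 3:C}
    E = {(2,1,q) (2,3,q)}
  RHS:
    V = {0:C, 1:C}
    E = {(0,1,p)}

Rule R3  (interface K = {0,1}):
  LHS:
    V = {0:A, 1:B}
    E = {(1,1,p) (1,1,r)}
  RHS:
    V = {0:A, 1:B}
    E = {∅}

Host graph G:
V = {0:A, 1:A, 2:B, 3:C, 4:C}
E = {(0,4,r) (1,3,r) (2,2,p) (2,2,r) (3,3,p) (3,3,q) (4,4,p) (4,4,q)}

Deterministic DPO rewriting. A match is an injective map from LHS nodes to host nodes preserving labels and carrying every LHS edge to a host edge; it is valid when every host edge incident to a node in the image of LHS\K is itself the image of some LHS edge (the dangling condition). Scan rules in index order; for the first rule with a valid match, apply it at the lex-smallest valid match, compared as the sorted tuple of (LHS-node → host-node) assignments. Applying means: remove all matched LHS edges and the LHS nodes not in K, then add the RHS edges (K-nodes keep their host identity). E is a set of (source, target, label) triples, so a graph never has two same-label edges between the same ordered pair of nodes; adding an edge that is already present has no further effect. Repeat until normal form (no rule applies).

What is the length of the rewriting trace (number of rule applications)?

initial: |V|=5 |E|=8  E = 0-r->4 1-r->3 2-p->2 2-r->2 3-p->3 3-q->3 4-p->4 4-q->4
step 1: apply R0 at {0↦0, 1↦4}  → |V|=4 |E|=5  E = 1-r->3 2-p->2 2-r->2 3-p->3 3-q->3
step 2: apply R0 at {0↦1, 1↦3}  → |V|=3 |E|=2  E = 2-p->2 2-r->2
step 3: apply R3 at {0↦0, 1↦2}  → |V|=3 |E|=0  E = ∅
halt: no rule applies after step 3

Answer: 3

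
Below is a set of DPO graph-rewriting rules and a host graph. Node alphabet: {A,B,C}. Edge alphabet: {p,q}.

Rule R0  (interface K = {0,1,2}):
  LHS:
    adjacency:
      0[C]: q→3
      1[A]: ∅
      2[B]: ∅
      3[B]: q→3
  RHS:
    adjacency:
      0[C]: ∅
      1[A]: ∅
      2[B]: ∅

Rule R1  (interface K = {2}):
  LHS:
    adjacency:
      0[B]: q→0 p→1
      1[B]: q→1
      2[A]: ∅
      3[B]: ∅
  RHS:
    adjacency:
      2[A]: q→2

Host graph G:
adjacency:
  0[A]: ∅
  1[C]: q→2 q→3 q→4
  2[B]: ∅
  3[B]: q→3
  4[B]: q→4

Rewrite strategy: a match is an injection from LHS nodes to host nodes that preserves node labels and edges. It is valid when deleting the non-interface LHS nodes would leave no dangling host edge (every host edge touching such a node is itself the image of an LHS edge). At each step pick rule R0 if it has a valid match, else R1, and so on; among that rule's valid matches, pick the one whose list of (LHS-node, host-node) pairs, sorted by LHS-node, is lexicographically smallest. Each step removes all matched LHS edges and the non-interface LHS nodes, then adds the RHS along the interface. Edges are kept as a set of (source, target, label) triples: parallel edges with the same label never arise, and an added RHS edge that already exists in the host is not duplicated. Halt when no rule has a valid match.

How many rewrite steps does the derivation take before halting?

start.  V:5 E:5  edges: 1-q->2 1-q->3 1-q->4 3-q->3 4-q->4
1. fire R0 via {0↦1, 1↦0, 2↦2, 3↦3}  →  V:4 E:3  edges: 1-q->2 1-q->4 4-q->4
2. fire R0 via {0↦1, 1↦0, 2↦2, 3↦4}  →  V:3 E:1  edges: 1-q->2
halt: no rule applies after step 2

Answer: 2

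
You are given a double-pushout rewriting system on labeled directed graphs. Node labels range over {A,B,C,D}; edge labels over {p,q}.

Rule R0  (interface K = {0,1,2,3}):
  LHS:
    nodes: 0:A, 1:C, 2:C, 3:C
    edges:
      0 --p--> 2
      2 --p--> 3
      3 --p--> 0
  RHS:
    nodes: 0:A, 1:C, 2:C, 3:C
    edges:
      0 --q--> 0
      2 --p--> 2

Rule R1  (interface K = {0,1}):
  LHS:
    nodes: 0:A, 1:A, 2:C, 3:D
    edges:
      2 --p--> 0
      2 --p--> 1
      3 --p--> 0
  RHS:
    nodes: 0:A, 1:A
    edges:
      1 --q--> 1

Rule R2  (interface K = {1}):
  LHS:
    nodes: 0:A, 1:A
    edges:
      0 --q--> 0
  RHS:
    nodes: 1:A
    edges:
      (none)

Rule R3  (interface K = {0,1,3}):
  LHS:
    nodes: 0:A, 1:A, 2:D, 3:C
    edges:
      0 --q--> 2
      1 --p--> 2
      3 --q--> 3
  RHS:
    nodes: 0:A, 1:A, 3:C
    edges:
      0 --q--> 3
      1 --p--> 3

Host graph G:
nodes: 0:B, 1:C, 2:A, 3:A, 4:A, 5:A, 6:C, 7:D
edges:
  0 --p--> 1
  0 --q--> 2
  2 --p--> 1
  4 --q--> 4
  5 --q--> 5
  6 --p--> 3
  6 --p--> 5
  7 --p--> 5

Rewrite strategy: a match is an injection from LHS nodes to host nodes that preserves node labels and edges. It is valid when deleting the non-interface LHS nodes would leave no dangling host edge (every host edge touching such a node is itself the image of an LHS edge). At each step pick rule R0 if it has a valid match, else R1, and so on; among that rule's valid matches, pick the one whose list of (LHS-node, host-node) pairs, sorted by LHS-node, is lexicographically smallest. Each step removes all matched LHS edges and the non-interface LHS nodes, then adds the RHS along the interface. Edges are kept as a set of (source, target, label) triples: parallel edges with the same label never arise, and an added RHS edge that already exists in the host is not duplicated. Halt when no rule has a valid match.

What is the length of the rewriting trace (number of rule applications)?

Answer: 4

Derivation:
[0] host  ⇒  8 nodes, 8 edges  {0-p->1 0-q->2 2-p->1 4-q->4 5-q->5 6-p->3 6-p->5 7-p->5}
[1] R1 @ {0↦5, 1↦3, 2↦6, 3↦7}  ⇒  6 nodes, 6 edges  {0-p->1 0-q->2 2-p->1 3-q->3 4-q->4 5-q->5}
[2] R2 @ {0↦3, 1↦2}  ⇒  5 nodes, 5 edges  {0-p->1 0-q->2 2-p->1 4-q->4 5-q->5}
[3] R2 @ {0↦4, 1↦2}  ⇒  4 nodes, 4 edges  {0-p->1 0-q->2 2-p->1 5-q->5}
[4] R2 @ {0↦5, 1↦2}  ⇒  3 nodes, 3 edges  {0-p->1 0-q->2 2-p->1}
halt: no rule applies after step 4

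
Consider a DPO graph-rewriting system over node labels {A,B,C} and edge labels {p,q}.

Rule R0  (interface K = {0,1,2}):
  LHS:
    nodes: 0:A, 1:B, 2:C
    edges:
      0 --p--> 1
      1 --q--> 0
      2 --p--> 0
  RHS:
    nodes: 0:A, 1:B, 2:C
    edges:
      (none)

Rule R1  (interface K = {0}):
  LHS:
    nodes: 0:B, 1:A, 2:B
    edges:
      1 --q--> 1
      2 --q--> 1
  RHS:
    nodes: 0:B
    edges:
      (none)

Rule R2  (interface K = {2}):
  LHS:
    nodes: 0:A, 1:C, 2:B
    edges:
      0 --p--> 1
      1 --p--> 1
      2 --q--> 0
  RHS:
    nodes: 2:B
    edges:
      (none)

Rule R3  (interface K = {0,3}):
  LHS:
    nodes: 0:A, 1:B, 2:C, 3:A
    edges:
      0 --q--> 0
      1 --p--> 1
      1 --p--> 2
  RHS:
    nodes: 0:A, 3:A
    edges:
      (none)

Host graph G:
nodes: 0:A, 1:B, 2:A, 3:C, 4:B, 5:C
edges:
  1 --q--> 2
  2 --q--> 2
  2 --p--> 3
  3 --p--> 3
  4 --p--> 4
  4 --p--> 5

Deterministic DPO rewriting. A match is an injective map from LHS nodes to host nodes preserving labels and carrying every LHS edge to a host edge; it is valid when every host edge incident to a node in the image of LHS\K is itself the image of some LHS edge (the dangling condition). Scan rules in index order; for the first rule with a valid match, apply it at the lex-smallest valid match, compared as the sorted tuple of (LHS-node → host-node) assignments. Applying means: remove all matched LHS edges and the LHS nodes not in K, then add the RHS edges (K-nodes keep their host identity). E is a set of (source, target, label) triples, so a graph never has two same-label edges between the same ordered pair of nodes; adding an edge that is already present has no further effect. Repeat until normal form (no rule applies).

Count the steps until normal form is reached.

start.  V:6 E:6  edges: 1-q->2 2-q->2 2-p->3 3-p->3 4-p->4 4-p->5
1. fire R3 via {0↦2, 1↦4, 2↦5, 3↦0}  →  V:4 E:3  edges: 1-q->2 2-p->3 3-p->3
2. fire R2 via {0↦2, 1↦3, 2↦1}  →  V:2 E:0  edges: ∅
halt: no rule applies after step 2

Answer: 2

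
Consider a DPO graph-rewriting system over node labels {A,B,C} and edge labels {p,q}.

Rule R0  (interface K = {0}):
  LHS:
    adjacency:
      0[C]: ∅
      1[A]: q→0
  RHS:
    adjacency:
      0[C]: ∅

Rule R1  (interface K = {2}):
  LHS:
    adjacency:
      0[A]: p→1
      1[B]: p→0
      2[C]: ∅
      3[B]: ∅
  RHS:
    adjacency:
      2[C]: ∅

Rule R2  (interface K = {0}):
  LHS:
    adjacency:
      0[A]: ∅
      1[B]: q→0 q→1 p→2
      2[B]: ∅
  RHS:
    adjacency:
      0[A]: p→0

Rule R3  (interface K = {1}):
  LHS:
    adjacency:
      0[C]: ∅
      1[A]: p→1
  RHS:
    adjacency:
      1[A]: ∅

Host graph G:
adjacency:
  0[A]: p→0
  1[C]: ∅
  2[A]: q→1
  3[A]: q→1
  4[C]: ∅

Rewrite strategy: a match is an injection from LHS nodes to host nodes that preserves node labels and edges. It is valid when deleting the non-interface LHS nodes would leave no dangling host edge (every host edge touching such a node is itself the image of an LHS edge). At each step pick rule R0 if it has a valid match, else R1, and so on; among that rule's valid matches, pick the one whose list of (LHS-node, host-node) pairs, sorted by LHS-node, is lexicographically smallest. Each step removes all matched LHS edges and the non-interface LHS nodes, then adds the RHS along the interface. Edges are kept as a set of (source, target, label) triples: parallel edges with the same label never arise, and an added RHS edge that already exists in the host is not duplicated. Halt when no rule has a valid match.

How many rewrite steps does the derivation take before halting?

Answer: 3

Derivation:
initial: |V|=5 |E|=3  E = 0-p->0 2-q->1 3-q->1
step 1: apply R0 at {0↦1, 1↦2}  → |V|=4 |E|=2  E = 0-p->0 3-q->1
step 2: apply R0 at {0↦1, 1↦3}  → |V|=3 |E|=1  E = 0-p->0
step 3: apply R3 at {0↦1, 1↦0}  → |V|=2 |E|=0  E = ∅
final graph: no rule applies after step 3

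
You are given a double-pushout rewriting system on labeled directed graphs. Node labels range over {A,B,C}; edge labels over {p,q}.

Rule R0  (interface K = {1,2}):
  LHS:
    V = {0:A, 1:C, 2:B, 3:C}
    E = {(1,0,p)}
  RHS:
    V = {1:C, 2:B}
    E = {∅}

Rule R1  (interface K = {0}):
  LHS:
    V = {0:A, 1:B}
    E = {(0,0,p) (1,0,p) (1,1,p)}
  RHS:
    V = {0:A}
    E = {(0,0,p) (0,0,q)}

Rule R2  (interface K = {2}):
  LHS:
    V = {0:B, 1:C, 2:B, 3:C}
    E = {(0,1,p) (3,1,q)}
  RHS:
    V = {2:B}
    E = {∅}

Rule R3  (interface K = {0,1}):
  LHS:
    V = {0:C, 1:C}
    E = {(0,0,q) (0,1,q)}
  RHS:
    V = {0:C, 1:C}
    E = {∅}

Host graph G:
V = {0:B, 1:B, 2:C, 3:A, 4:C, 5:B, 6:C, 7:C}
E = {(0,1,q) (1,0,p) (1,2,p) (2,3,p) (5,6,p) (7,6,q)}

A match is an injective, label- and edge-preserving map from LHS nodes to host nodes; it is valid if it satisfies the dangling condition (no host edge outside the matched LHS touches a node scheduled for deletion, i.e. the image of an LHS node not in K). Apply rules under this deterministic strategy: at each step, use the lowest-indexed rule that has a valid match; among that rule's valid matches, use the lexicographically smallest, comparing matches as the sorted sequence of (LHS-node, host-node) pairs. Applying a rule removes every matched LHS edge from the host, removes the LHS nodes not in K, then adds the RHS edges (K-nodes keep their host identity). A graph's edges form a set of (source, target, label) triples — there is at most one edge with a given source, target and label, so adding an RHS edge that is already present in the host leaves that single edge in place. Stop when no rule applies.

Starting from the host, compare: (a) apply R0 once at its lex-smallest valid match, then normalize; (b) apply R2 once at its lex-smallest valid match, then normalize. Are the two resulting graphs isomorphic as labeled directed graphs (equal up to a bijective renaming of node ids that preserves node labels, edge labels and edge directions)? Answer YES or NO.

branch R0-first: apply at {0↦3, 1↦2, 2↦0, 3↦4} → |E|=5, then 1 more step(s) → NF |V|=3 |E|=3 V={0:B, 1:B, 2:C} E=0-q->1 1-p->0 1-p->2
branch R2-first: apply at {0↦5, 1↦6, 2↦0, 3↦7} → |E|=4, then 1 more step(s) → NF |V|=3 |E|=3 V={0:B, 1:B, 2:C} E=0-q->1 1-p->0 1-p->2
graphs isomorphic (equal up to label-preserving node renaming)

Answer: YES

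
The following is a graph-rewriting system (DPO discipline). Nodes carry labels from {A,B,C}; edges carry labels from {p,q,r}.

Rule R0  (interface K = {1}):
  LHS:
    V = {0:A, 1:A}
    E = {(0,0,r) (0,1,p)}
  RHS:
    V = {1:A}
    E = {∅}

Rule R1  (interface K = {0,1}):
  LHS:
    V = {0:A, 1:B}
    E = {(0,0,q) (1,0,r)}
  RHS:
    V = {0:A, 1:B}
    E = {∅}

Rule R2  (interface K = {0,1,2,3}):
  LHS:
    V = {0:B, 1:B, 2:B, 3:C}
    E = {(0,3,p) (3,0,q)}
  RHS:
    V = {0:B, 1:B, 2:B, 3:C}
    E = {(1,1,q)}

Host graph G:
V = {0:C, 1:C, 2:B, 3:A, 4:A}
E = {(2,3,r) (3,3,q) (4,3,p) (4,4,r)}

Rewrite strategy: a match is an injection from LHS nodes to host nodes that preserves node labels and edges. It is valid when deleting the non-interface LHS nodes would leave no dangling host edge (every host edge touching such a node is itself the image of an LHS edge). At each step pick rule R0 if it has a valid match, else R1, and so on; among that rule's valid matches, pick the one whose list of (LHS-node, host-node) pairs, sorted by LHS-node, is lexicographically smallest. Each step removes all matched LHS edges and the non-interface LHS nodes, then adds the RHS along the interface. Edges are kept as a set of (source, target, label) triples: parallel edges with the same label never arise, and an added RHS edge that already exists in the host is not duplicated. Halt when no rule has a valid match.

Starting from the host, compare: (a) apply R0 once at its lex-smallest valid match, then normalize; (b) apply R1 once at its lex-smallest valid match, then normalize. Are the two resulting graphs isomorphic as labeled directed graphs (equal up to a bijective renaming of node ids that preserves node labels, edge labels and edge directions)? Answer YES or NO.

branch R0-first: apply at {0↦4, 1↦3} → |E|=2, then 1 more step(s) → NF |V|=4 |E|=0 V={0:C, 1:C, 2:B, 3:A} E=∅
branch R1-first: apply at {0↦3, 1↦2} → |E|=2, then 1 more step(s) → NF |V|=4 |E|=0 V={0:C, 1:C, 2:B, 3:A} E=∅
graphs isomorphic (equal up to label-preserving node renaming)

Answer: YES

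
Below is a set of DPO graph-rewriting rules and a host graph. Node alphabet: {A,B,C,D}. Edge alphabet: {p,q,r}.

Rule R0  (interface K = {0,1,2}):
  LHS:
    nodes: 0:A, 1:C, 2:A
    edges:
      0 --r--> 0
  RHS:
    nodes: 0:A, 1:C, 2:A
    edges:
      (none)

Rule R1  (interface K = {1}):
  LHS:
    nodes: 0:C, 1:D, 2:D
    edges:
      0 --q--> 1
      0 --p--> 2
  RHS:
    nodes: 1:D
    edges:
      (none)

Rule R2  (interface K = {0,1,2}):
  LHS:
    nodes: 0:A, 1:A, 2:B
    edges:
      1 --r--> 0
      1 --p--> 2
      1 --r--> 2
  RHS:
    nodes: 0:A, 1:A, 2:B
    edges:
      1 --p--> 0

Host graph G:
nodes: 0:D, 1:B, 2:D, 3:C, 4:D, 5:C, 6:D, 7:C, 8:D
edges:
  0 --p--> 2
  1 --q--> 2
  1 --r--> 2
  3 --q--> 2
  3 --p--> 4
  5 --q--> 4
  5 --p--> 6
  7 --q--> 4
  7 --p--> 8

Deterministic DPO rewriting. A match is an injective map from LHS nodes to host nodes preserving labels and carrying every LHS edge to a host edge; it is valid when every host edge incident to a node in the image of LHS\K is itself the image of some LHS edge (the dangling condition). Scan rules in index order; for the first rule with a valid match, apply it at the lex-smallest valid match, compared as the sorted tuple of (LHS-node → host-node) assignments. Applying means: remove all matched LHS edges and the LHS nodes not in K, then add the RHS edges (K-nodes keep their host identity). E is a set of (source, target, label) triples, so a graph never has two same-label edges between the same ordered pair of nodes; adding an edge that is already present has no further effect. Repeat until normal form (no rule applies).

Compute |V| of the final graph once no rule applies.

initial: |V|=9 |E|=9  E = 0-p->2 1-q->2 1-r->2 3-q->2 3-p->4 5-q->4 5-p->6 7-q->4 7-p->8
step 1: apply R1 at {0↦5, 1↦4, 2↦6}  → |V|=7 |E|=7  E = 0-p->2 1-q->2 1-r->2 3-q->2 3-p->4 7-q->4 7-p->8
step 2: apply R1 at {0↦7, 1↦4, 2↦8}  → |V|=5 |E|=5  E = 0-p->2 1-q->2 1-r->2 3-q->2 3-p->4
step 3: apply R1 at {0↦3, 1↦2, 2↦4}  → |V|=3 |E|=3  E = 0-p->2 1-q->2 1-r->2
halt: no rule applies after step 3
NF nodes: {0:D, 1:B, 2:D}

Answer: 3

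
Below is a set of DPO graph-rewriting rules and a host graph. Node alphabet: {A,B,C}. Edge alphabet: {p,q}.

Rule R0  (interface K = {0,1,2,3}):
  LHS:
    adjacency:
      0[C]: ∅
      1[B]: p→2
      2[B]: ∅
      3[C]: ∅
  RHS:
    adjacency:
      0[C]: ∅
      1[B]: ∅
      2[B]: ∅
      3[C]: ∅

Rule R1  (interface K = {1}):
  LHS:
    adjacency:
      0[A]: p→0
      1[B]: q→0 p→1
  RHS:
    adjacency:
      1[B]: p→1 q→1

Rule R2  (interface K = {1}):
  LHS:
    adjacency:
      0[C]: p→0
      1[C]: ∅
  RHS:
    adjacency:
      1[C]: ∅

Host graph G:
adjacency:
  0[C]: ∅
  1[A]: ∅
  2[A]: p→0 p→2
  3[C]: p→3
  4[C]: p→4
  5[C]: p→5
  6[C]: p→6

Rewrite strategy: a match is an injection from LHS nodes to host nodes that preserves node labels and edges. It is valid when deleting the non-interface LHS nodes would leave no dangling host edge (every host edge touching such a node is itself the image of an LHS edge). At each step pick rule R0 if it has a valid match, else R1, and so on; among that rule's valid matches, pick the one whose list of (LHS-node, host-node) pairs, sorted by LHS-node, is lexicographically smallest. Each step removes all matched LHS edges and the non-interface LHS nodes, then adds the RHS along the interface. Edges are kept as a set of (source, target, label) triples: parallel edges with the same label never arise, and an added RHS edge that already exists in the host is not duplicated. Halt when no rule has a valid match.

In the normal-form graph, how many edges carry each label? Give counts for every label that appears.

start.  V:7 E:6  edges: 2-p->0 2-p->2 3-p->3 4-p->4 5-p->5 6-p->6
1. fire R2 via {0↦3, 1↦0}  →  V:6 E:5  edges: 2-p->0 2-p->2 4-p->4 5-p->5 6-p->6
2. fire R2 via {0↦4, 1↦0}  →  V:5 E:4  edges: 2-p->0 2-p->2 5-p->5 6-p->6
3. fire R2 via {0↦5, 1↦0}  →  V:4 E:3  edges: 2-p->0 2-p->2 6-p->6
4. fire R2 via {0↦6, 1↦0}  →  V:3 E:2  edges: 2-p->0 2-p->2
final graph: no rule applies after step 4
NF edges: [(2, 0, 'p'), (2, 2, 'p')]

Answer: p:2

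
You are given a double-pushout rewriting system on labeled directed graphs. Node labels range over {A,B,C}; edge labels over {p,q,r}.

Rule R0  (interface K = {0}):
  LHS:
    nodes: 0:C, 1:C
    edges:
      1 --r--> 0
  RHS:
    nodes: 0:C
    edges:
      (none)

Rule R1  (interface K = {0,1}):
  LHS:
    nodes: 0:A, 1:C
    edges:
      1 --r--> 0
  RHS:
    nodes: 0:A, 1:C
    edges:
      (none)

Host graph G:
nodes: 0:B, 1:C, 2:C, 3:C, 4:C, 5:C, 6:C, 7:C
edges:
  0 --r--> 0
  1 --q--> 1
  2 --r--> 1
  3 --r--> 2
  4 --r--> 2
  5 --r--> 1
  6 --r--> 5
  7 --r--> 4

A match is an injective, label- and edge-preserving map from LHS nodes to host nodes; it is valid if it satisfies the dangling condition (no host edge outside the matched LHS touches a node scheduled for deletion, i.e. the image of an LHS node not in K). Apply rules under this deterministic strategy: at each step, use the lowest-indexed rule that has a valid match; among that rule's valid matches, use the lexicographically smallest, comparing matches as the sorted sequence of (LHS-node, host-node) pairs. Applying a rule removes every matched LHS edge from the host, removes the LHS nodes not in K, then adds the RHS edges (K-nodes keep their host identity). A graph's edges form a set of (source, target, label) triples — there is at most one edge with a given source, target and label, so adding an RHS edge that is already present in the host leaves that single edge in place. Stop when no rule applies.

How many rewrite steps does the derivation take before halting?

initial: |V|=8 |E|=8  E = 0-r->0 1-q->1 2-r->1 3-r->2 4-r->2 5-r->1 6-r->5 7-r->4
step 1: apply R0 at {0↦2, 1↦3}  → |V|=7 |E|=7  E = 0-r->0 1-q->1 2-r->1 4-r->2 5-r->1 6-r->5 7-r->4
step 2: apply R0 at {0↦4, 1↦7}  → |V|=6 |E|=6  E = 0-r->0 1-q->1 2-r->1 4-r->2 5-r->1 6-r->5
step 3: apply R0 at {0↦2, 1↦4}  → |V|=5 |E|=5  E = 0-r->0 1-q->1 2-r->1 5-r->1 6-r->5
step 4: apply R0 at {0↦1, 1↦2}  → |V|=4 |E|=4  E = 0-r->0 1-q->1 5-r->1 6-r->5
step 5: apply R0 at {0↦5, 1↦6}  → |V|=3 |E|=3  E = 0-r->0 1-q->1 5-r->1
step 6: apply R0 at {0↦1, 1↦5}  → |V|=2 |E|=2  E = 0-r->0 1-q->1
normal form: no rule applies after step 6

Answer: 6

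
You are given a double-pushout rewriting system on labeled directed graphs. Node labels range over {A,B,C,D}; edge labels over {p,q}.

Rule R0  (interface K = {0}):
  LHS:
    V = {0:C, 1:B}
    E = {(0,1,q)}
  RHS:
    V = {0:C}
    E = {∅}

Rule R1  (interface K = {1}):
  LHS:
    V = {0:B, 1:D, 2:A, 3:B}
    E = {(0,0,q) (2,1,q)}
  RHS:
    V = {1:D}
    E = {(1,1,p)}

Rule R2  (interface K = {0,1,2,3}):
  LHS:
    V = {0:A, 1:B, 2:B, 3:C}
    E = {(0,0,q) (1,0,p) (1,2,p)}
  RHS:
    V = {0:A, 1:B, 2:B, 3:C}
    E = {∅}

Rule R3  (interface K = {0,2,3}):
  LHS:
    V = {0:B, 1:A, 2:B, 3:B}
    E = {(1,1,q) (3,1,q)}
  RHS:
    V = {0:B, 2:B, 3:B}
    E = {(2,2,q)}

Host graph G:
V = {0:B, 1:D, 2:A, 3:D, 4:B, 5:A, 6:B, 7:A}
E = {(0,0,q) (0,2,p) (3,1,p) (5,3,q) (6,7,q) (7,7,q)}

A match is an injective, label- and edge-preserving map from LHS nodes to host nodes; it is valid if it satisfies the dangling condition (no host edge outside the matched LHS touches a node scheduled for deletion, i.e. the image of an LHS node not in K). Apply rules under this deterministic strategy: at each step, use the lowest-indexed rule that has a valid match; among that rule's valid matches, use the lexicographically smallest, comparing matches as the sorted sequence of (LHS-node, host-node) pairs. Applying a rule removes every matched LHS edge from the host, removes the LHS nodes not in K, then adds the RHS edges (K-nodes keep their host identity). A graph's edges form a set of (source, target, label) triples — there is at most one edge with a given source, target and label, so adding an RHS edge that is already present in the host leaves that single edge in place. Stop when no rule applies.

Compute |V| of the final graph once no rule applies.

[0] host  ⇒  8 nodes, 6 edges  {0-q->0 0-p->2 3-p->1 5-q->3 6-q->7 7-q->7}
[1] R3 @ {0↦0, 1↦7, 2↦4, 3↦6}  ⇒  7 nodes, 5 edges  {0-q->0 0-p->2 3-p->1 4-q->4 5-q->3}
[2] R1 @ {0↦4, 1↦3, 2↦5, 3↦6}  ⇒  4 nodes, 4 edges  {0-q->0 0-p->2 3-p->1 3-p->3}
normal form: no rule applies after step 2
NF nodes: {0:B, 1:D, 2:A, 3:D}

Answer: 4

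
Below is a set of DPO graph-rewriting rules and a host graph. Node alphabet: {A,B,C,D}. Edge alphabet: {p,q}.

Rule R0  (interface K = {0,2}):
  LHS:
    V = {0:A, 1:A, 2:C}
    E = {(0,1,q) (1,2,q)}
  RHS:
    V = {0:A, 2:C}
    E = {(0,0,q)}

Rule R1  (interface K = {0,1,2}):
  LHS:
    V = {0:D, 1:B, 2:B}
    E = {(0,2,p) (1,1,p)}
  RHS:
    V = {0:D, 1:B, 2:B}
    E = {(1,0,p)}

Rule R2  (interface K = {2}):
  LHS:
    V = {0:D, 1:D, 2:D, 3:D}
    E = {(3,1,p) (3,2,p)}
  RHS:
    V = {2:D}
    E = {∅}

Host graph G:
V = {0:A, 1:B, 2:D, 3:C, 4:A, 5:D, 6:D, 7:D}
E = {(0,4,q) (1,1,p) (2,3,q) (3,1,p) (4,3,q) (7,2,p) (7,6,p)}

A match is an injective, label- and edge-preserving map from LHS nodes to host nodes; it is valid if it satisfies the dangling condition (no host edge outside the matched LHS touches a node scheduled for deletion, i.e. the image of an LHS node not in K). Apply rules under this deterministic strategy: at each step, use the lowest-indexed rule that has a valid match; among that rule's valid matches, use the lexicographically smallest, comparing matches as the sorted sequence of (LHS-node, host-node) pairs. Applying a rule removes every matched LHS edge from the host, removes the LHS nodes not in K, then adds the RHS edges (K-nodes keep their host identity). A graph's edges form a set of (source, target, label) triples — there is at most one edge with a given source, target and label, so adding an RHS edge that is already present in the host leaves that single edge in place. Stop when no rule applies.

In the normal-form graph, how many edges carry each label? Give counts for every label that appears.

start.  V:8 E:7  edges: 0-q->4 1-p->1 2-q->3 3-p->1 4-q->3 7-p->2 7-p->6
1. fire R0 via {0↦0, 1↦4, 2↦3}  →  V:7 E:6  edges: 0-q->0 1-p->1 2-q->3 3-p->1 7-p->2 7-p->6
2. fire R2 via {0↦5, 1↦6, 2↦2, 3↦7}  →  V:4 E:4  edges: 0-q->0 1-p->1 2-q->3 3-p->1
final graph: no rule applies after step 2
NF edges: [(0, 0, 'q'), (1, 1, 'p'), (2, 3, 'q'), (3, 1, 'p')]

Answer: p:2 q:2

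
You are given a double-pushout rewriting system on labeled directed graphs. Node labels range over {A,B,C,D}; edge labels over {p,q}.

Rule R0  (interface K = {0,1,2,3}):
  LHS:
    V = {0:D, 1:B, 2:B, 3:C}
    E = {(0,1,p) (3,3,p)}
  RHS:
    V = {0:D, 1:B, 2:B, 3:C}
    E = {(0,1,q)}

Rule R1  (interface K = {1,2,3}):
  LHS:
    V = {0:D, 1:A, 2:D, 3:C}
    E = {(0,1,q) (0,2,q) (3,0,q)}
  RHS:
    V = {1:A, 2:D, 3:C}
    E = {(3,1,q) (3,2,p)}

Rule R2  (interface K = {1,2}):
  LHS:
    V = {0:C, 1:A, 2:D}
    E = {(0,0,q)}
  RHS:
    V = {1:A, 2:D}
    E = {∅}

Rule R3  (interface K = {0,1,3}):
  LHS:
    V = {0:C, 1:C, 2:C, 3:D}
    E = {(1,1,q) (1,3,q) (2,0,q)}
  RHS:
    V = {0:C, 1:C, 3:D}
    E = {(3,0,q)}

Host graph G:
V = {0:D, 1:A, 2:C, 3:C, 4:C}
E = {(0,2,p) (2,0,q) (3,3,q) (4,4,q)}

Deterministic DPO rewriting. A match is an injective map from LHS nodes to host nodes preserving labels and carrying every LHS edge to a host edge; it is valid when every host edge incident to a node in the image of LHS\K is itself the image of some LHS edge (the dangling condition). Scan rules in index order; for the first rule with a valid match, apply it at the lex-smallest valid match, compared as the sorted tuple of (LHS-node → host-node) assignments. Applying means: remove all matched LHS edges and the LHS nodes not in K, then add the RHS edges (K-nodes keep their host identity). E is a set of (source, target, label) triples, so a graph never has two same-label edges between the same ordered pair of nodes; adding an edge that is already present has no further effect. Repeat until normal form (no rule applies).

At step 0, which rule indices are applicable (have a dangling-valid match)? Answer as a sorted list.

Answer: [R2]

Steps:
R0: no valid match — LHS pattern not found
R1: no valid match — LHS pattern not found
R2: 2 valid matches — {0↦3, 1↦1, 2↦0}, {0↦4, 1↦1, 2↦0}
R3: no valid match — LHS pattern not found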